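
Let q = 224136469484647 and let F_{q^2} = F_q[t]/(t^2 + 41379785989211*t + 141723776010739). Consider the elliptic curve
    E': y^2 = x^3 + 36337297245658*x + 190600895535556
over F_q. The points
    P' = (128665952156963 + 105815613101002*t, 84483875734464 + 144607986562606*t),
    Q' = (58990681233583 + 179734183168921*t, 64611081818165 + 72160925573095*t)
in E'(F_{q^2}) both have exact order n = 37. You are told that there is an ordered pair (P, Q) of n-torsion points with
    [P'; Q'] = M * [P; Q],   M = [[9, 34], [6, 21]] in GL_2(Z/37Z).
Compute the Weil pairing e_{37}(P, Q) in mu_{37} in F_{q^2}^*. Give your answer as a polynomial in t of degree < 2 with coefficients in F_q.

Under M = [[9,34],[6,21]] in GL_2(Z/37), e_{37}(P',Q') = e_{37}(P,Q)^(9*21-34*6 mod 37).
det M = 9*21 - 34*6 = -15 = 22 (mod 37); 22^{-1} = 32 (mod 37).
Run Miller on y^2=x^3+36337297245658*x+190600895535556 over F_{224136469484647}: ladder 100101 (6 bits); e = f_P(D_Q)/f_Q(D_P).
The quotient is 85211196377067 + 65664368777308*t.
(85211196377067 + 65664368777308*t)^{32} mod (224136469484647,f) = 37749066407723 + 201402308573065*t.

37749066407723 + 201402308573065*t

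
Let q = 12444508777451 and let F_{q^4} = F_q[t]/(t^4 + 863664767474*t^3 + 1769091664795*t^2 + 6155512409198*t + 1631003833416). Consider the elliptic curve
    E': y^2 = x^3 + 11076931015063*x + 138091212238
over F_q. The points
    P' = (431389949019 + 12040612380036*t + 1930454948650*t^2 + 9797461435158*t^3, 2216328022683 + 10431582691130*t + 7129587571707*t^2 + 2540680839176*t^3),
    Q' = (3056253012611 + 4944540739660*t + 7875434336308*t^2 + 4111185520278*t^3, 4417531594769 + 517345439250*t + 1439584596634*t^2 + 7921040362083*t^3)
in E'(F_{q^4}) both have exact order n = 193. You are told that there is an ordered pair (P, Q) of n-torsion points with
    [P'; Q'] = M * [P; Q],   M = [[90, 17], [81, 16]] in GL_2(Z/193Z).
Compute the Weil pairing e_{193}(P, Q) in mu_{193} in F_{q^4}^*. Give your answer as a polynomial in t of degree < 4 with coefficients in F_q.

9808947418806 + 10539640506557*t + 10947880144868*t^2 + 8413501046097*t^3

Since e_{193}(P,P)=e_{193}(Q,Q)=1 and e_{193}(Q,P)=e_{193}(P,Q)^{-1}, expanding e_{193}(90*P + 17*Q,81*P + 16*Q) leaves e(P,Q)^det(M).
det(M) mod 193 = 63; its inverse in (Z/193)^* is 144 (check: 63*144 mod 193 = 1).
Build f_{193,P'} and f_{193,Q'} via the 8-bit ladder of 193=11000001_2; evaluate at shifted divisors; quotient in F_{12444508777451^4}.
f_P(D_Q)/f_Q(D_P) = 10509775526765 + 7232647782797*t + 323872473376*t^2 + 5780245911881*t^3.
Thus e_{193}(P,Q) = 9808947418806 + 10539640506557*t + 10947880144868*t^2 + 8413501046097*t^3.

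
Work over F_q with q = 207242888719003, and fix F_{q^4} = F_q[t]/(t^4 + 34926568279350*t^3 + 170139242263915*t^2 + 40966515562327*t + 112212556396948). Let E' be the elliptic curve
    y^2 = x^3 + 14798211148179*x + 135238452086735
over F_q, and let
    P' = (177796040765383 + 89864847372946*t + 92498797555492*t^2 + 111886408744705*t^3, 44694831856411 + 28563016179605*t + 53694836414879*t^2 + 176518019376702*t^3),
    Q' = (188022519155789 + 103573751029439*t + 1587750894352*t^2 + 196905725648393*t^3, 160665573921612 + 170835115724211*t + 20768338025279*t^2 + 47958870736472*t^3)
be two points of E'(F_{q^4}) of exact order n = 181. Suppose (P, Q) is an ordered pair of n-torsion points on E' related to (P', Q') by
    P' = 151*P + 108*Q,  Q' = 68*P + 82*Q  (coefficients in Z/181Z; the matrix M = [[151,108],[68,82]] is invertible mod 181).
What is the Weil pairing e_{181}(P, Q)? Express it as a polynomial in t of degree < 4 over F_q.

116513946250186 + 100472255785550*t + 74103492255447*t^2 + 175145906210970*t^3

The 181-Weil pairing on E[181] over F_{207242888719003} is alternating-bilinear: e_{181}(P',Q') = e_{181}(P,Q)^det(M).
det(M) mod 181 = 151; its inverse in (Z/181)^* is 6 (check: 151*6 mod 181 = 1).
Double-and-add over 10110101: 8-1 doublings, 5-1 additions; each step l_{T,T}/v_{2T} or l_{T,P'}/v at Q'+S for random S.
Result: e(P',Q') = 81111897646348 + 117667401219687*t + 131641998466613*t^2 + 99842641065400*t^3.
Finally e_{181}(P,Q) = 116513946250186 + 100472255785550*t + 74103492255447*t^2 + 175145906210970*t^3.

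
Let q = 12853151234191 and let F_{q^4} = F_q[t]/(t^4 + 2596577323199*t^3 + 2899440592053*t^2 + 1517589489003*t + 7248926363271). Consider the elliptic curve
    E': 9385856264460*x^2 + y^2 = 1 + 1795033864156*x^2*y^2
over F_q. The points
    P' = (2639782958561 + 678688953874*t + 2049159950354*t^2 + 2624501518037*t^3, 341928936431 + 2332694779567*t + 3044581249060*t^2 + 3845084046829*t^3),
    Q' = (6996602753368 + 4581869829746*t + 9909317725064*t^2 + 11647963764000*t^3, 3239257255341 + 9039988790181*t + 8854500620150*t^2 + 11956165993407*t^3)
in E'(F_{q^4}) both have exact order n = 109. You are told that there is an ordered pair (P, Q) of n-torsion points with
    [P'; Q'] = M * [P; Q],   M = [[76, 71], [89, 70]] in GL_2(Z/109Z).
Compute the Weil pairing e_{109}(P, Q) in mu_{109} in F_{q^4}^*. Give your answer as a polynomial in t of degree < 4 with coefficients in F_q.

e_{109}(aP+bQ,cP+dQ) = e_{109}(P,Q)^(ad-bc); with (a,b,c,d)=(76,71,89,70) this gives the det-109 law.
det(M) mod 109 = 91; its inverse in (Z/109)^* is 6 (check: 91*6 mod 109 = 1).
Edwards a_E,d_E -> Montgomery A=8493635285033,B=8161913168226 -> Weierstrass 6381614400873,6704702647007 via alpha=6147865432833,beta=1897705600076.
Run Miller on y^2=x^3+6381614400873*x+6704702647007 over F_{12853151234191}: ladder 1101101 (7 bits); e = f_P(D_Q)/f_Q(D_P).
Miller gives e_{109}(P',Q') = 4864259137874 + 1221982512405*t + 12593003033296*t^2 + 11931799180816*t^3 in F_{12853151234191^4}.
Hence e(P,Q) = 6987693169189 + 12530497686768*t + 12107746302253*t^2 + 1408482651381*t^3 in F_{12853151234191^4}^*.

6987693169189 + 12530497686768*t + 12107746302253*t^2 + 1408482651381*t^3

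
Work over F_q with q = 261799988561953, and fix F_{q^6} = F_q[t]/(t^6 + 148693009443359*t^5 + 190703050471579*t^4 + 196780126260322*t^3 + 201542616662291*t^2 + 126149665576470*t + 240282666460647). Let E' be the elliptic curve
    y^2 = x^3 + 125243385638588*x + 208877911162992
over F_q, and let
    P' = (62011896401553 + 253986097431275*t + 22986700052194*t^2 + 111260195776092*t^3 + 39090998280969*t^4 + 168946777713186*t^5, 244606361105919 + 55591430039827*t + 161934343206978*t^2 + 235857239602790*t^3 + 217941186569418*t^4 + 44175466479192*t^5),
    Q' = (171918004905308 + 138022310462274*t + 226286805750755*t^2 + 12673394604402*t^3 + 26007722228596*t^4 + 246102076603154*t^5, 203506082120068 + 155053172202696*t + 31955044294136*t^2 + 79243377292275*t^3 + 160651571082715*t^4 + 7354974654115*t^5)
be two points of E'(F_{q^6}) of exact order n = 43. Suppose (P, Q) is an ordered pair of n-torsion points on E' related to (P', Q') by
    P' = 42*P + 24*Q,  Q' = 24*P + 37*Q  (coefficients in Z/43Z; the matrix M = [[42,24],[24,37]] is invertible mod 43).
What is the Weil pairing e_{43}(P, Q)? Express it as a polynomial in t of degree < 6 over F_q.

Since e_{43}(P,P)=e_{43}(Q,Q)=1 and e_{43}(Q,P)=e_{43}(P,Q)^{-1}, expanding e_{43}(42*P + 24*Q,24*P + 37*Q) leaves e(P,Q)^det(M).
So e_{43}(P,Q) = e_{43}(P',Q')^{39}, since 32*39 = 1 mod 43.
Double-and-add over 101011: 6-1 doublings, 4-1 additions; each step l_{T,T}/v_{2T} or l_{T,P'}/v at Q'+S for random S.
e_{43}(P',Q') = 243732595376717 + 133068909668242*t + 233219057343515*t^2 + 162723335851785*t^3 + 121046935376744*t^4 + 26337625314403*t^5.
Finally e_{43}(P,Q) = 90502022045764 + 205092025678895*t + 130092152608064*t^2 + 231680726028815*t^3 + 238538938084691*t^4 + 161365789322100*t^5.

90502022045764 + 205092025678895*t + 130092152608064*t^2 + 231680726028815*t^3 + 238538938084691*t^4 + 161365789322100*t^5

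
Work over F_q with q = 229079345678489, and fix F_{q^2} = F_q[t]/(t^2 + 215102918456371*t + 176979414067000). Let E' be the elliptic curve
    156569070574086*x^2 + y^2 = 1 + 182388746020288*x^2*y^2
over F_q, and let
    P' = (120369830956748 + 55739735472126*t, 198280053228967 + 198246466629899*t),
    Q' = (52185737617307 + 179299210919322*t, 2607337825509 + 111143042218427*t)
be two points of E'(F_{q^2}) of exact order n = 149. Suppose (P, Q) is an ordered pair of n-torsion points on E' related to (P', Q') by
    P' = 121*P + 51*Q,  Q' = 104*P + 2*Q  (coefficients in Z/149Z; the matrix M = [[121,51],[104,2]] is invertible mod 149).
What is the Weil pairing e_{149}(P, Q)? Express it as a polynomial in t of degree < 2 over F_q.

Since e_{149}(P,P)=e_{149}(Q,Q)=1 and e_{149}(Q,P)=e_{149}(P,Q)^{-1}, expanding e_{149}(121*P + 51*Q,104*P + 2*Q) leaves e(P,Q)^det(M).
det(M) mod 149 = 4; its inverse in (Z/149)^* is 112 (check: 4*112 mod 149 = 1).
Map (x,y)_Ed via u=(1+y)/(1-y), v=(1+y)/((1-y)x) to Montgomery A=164114604296617,B=10136765832473; then to (a',b')=(151198738177712,163214002098515).
Miller loop for e_{149} over F_{229079345678489^2}: bits of 149 = 10010101; 7 double steps + 3 add steps, l/v at each.
f_P(D_Q)/f_Q(D_P) = 146238955559910 + 192759793817599*t.
Hence e(P,Q) = 57450902174307 + 224251807743897*t in F_{229079345678489^2}^*.

57450902174307 + 224251807743897*t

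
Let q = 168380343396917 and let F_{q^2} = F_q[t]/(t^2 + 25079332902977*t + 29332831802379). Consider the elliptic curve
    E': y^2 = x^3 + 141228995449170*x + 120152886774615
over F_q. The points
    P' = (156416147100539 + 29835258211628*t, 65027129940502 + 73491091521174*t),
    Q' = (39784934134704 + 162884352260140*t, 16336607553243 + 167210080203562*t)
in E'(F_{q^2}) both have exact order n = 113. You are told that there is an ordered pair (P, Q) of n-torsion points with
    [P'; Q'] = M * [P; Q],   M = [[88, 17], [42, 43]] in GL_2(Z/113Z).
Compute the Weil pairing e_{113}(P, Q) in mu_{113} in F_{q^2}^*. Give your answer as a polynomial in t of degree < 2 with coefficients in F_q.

Alternating bilinearity on E[113] (values in mu_{113} in F_{168380343396917^2}) gives e(P',Q') = e(P,Q)^det(M).
det(M) mod 113 = 19; its inverse in (Z/113)^* is 6 (check: 19*6 mod 113 = 1).
Build f_{113,P'} and f_{113,Q'} via the 7-bit ladder of 113=1110001_2; evaluate at shifted divisors; quotient in F_{168380343396917^2}.
Result: e(P',Q') = 152159190670001 + 89188342040122*t.
(152159190670001 + 89188342040122*t)^{6} mod (168380343396917,f) = 112142154393979 + 134759379826169*t.

112142154393979 + 134759379826169*t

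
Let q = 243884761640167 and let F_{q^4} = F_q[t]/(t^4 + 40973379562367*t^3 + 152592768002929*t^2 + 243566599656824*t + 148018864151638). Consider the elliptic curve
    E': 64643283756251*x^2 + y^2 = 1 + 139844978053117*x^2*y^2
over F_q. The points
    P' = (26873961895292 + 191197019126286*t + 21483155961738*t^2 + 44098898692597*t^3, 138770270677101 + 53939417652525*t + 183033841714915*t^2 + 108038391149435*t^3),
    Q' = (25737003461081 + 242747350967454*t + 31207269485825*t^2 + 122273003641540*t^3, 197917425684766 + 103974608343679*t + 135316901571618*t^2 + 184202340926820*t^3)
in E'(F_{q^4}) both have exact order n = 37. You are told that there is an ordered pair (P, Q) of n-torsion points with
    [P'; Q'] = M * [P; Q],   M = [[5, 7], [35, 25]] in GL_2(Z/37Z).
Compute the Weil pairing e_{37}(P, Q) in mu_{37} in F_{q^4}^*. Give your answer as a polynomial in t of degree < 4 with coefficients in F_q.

17165802542426 + 220298828398616*t + 197312049980607*t^2 + 41527402170196*t^3

The 37-Weil pairing on E[37] over F_{243884761640167} is alternating-bilinear: e_{37}(P',Q') = e_{37}(P,Q)^det(M).
Inverting 28 mod 37: 4. Thus e_{37}(P,Q) = e(P',Q')^{4}.
Edwards a_E,d_E -> Montgomery A=123420678228667,B=57948653001340 -> Weierstrass 117362174163942,94679125282685 via alpha=34081376968228,beta=103141957245867.
Miller loop for e_{37} over F_{243884761640167^4}: bits of 37 = 100101; 5 double steps + 2 add steps, l/v at each.
Result: e(P',Q') = 6154819193074 + 135421637935691*t + 66543030352701*t^2 + 175367116205565*t^3.
Finally e_{37}(P,Q) = 17165802542426 + 220298828398616*t + 197312049980607*t^2 + 41527402170196*t^3.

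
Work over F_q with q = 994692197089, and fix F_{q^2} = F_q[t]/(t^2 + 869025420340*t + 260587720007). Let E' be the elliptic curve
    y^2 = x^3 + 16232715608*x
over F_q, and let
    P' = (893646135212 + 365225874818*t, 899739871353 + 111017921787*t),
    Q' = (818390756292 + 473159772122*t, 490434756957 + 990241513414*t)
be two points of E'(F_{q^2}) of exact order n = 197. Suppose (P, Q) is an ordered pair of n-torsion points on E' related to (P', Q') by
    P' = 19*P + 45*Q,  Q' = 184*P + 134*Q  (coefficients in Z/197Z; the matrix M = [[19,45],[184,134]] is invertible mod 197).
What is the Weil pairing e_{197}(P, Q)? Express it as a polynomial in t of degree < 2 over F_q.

The 197-Weil pairing on E[197] over F_{994692197089} is alternating-bilinear: e_{197}(P',Q') = e_{197}(P,Q)^det(M).
det(M) mod 197 = 176; its inverse in (Z/197)^* is 75 (check: 176*75 mod 197 = 1).
Miller loop for e_{197} over F_{994692197089^2}: bits of 197 = 11000101; 7 double steps + 3 add steps, l/v at each.
Miller gives e_{197}(P',Q') = 273959422961 + 58214642660*t in F_{994692197089^2}.
(273959422961 + 58214642660*t)^{75} mod (994692197089,f) = 167311001925 + 527663656211*t.

167311001925 + 527663656211*t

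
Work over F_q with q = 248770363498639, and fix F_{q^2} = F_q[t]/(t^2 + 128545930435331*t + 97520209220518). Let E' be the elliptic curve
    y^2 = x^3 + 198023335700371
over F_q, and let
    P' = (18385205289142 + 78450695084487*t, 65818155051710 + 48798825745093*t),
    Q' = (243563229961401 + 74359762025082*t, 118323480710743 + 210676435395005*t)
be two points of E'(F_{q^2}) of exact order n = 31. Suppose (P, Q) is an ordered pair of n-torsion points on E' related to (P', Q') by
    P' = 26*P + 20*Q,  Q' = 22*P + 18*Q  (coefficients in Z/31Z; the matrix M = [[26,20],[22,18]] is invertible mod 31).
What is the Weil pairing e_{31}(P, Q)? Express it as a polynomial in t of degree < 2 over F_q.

Under M = [[26,20],[22,18]] in GL_2(Z/31), e_{31}(P',Q') = e_{31}(P,Q)^(26*18-20*22 mod 31).
Hence e(P,Q) = e(P',Q')^{10} where 10 = 28^{-1} mod 31.
Build f_{31,P'} and f_{31,Q'} via the 5-bit ladder of 31=11111_2; evaluate at shifted divisors; quotient in F_{248770363498639^2}.
So e_{31}(P',Q') = 228120088080515 + 4177280578070*t.
Finally e_{31}(P,Q) = 65767090407737 + 6076101938885*t.

65767090407737 + 6076101938885*t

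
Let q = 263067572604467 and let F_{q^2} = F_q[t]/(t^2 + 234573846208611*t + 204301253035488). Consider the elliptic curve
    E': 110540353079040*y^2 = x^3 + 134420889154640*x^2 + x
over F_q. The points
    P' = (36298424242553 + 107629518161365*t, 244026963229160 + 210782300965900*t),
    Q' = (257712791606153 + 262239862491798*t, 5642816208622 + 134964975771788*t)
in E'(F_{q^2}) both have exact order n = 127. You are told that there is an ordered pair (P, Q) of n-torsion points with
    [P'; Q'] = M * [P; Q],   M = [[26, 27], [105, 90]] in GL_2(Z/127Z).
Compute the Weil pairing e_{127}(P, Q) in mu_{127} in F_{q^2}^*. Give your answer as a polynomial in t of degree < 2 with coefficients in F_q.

132176825004953 + 20188936422374*t

The 127-Weil pairing on E[127] over F_{263067572604467} is alternating-bilinear: e_{127}(P',Q') = e_{127}(P,Q)^det(M).
Hence e(P,Q) = e(P',Q')^{88} where 88 = 13^{-1} mod 127.
Set x_W=120556137243420*u+210379947957908, y_W=120556137243420*v; then E': y_W^2=x_W^3+240046104753650*x_W+134267912005849.
Miller loop for e_{127} over F_{263067572604467^2}: bits of 127 = 1111111; 6 double steps + 6 add steps, l/v at each.
The quotient is 122392694035703 + 214651681422046*t.
Thus e_{127}(P,Q) = 132176825004953 + 20188936422374*t.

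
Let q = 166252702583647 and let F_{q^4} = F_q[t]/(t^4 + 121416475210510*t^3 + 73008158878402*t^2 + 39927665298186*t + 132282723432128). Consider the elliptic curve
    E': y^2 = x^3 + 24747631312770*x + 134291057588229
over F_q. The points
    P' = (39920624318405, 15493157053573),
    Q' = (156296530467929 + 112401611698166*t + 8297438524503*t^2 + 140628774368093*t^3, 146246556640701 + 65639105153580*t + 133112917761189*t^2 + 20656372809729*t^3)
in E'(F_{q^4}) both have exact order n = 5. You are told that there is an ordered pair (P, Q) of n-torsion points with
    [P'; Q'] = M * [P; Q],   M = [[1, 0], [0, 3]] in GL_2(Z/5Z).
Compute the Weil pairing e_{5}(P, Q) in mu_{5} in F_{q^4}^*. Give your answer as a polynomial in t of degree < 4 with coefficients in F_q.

e_{5}(aP+bQ,cP+dQ) = e_{5}(P,Q)^(ad-bc); with (a,b,c,d)=(1,0,0,3) this gives the det-5 law.
Inverting 3 mod 5: 2. Thus e_{5}(P,Q) = e(P',Q')^{2}.
Run Miller on y^2=x^3+24747631312770*x+134291057588229 over F_{166252702583647}: ladder 101 (3 bits); e = f_P(D_Q)/f_Q(D_P).
The quotient is 23130221366162 + 43725040939668*t + 17427086042950*t^2 + 139485909792759*t^3.
Thus e_{5}(P,Q) = 23315461563290 + 35016429788177*t + 164725566465089*t^2 + 127817327138402*t^3.

23315461563290 + 35016429788177*t + 164725566465089*t^2 + 127817327138402*t^3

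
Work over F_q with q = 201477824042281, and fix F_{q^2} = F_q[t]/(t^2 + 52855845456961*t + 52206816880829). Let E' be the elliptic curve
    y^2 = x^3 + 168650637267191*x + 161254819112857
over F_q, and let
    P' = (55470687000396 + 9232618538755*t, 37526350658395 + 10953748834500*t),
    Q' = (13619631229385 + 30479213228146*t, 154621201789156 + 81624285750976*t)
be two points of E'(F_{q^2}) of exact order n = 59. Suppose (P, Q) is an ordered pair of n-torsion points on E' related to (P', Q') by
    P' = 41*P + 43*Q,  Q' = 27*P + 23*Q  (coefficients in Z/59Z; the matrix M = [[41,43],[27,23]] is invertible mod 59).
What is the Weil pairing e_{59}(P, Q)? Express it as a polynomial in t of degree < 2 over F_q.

52476100557449 + 11611183316133*t

Alternating bilinearity on E[59] (values in mu_{59} in F_{201477824042281^2}) gives e(P',Q') = e(P,Q)^det(M).
Hence e(P,Q) = e(P',Q')^{23} where 23 = 18^{-1} mod 59.
Miller loop for e_{59} over F_{201477824042281^2}: bits of 59 = 111011; 5 double steps + 4 add steps, l/v at each.
f_P(D_Q)/f_Q(D_P) = 99821146200860 + 51171863999755*t.
(99821146200860 + 51171863999755*t)^{23} mod (201477824042281,f) = 52476100557449 + 11611183316133*t.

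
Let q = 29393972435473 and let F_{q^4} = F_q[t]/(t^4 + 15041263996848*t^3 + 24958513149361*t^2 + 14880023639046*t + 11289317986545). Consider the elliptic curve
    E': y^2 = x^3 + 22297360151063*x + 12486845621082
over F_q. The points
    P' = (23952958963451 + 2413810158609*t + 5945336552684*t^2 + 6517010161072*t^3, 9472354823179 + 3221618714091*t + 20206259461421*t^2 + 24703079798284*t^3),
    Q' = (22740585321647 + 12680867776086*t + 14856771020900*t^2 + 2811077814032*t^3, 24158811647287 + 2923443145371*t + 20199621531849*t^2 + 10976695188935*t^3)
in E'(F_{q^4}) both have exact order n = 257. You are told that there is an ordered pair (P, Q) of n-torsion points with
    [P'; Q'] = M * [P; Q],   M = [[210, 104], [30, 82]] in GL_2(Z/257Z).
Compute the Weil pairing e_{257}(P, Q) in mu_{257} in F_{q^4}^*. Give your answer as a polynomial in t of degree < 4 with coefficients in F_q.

Alternating bilinearity on E[257] (values in mu_{257} in F_{29393972435473^4}) gives e(P',Q') = e(P,Q)^det(M).
det M = 210*82 - 104*30 = 14100 = 222 (mod 257); 222^{-1} = 22 (mod 257).
Double-and-add over 100000001: 9-1 doublings, 2-1 additions; each step l_{T,T}/v_{2T} or l_{T,P'}/v at Q'+S for random S.
The quotient is 2388244920512 + 4228448506431*t + 7250315047211*t^2 + 17108757106893*t^3.
Hence e(P,Q) = 3070763930220 + 12983565494496*t + 5558284648501*t^2 + 7785805398486*t^3 in F_{29393972435473^4}^*.

3070763930220 + 12983565494496*t + 5558284648501*t^2 + 7785805398486*t^3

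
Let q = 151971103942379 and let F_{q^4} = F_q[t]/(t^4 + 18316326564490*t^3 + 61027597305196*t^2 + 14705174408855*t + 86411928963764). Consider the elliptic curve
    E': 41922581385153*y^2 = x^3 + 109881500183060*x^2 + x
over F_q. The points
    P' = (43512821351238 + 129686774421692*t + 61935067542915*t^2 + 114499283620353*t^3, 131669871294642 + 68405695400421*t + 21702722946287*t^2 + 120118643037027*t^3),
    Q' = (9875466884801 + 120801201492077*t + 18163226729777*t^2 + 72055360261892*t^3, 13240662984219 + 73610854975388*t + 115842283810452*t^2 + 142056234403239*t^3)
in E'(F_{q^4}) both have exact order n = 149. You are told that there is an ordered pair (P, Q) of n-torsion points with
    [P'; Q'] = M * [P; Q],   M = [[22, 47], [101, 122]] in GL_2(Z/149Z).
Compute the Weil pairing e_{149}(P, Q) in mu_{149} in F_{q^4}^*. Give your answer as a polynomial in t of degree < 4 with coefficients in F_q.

The 149-Weil pairing on E[149] over F_{151971103942379} is alternating-bilinear: e_{149}(P',Q') = e_{149}(P,Q)^det(M).
det(M) mod 149 = 23; its inverse in (Z/149)^* is 13 (check: 23*13 mod 149 = 1).
Montgomery->Weierstrass: x_W = 22036404188052*x+52195168341698, y_W=22036404188052*y on F_{151971103942379}; lands on y^2=x^3+100653921418849*x+136551650150035.
n = 149 = (10010101)_2 (8 bits, wt 4); accumulate f_{149,P'}(Q'+S)/f_{149,P'}(S) along the 7-step ladder.
e_{149}(P',Q') = 13377015680110 + 31531266769948*t + 91681776389840*t^2 + 132072547217945*t^3.
Finally e_{149}(P,Q) = 99311993253088 + 17915596801069*t + 86570697368249*t^2 + 60715993734502*t^3.

99311993253088 + 17915596801069*t + 86570697368249*t^2 + 60715993734502*t^3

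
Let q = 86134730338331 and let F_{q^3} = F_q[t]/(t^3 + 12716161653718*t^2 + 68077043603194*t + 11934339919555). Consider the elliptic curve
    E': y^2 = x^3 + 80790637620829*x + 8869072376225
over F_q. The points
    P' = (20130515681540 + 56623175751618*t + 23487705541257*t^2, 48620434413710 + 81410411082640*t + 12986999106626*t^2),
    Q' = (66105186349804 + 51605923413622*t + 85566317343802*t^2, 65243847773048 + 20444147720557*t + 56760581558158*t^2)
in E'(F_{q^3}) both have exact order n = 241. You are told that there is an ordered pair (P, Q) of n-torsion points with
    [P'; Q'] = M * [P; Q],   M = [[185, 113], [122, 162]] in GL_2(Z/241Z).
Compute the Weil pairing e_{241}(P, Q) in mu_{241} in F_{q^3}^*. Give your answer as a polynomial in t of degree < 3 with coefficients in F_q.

Under M = [[185,113],[122,162]] in GL_2(Z/241), e_{241}(P',Q') = e_{241}(P,Q)^(185*162-113*122 mod 241).
Hence e(P,Q) = e(P',Q')^{228} where 228 = 37^{-1} mod 241.
Double-and-add over 11110001: 8-1 doublings, 5-1 additions; each step l_{T,T}/v_{2T} or l_{T,P'}/v at Q'+S for random S.
e_{241}(P',Q') = 43272379425930 + 73029439951264*t + 41959248930727*t^2.
Thus e_{241}(P,Q) = 73561468240996 + 34945923255463*t + 18057765885178*t^2.

73561468240996 + 34945923255463*t + 18057765885178*t^2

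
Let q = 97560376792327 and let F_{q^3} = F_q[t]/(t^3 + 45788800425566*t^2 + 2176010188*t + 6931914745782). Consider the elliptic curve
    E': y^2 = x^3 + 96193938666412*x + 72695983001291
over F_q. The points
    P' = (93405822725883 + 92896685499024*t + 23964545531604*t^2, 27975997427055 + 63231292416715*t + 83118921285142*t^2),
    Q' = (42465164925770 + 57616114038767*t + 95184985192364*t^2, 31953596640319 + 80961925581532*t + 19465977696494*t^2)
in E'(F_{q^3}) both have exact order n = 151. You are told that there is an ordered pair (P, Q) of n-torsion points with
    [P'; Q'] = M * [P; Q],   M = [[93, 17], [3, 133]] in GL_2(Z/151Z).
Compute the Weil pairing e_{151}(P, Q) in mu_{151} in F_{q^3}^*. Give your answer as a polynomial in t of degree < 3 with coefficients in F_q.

36243271318127 + 54083931122727*t + 50564771072285*t^2

e_{151} is bilinear + alternating on E[151], so e_{151}(93*P + 17*Q, 3*P + 133*Q) = e_{151}(P,Q)^(93*133-17*3).
93*133 - 17*3 = 12318; reduced mod 151: det = 87, inverse 92.
Build f_{151,P'} and f_{151,Q'} via the 8-bit ladder of 151=10010111_2; evaluate at shifted divisors; quotient in F_{97560376792327^3}.
e_{151}(P',Q') = 15205905810945 + 5219561763025*t + 68873212301034*t^2.
e_{151}(P,Q) = (15205905810945 + 5219561763025*t + 68873212301034*t^2)^{92} = 36243271318127 + 54083931122727*t + 50564771072285*t^2.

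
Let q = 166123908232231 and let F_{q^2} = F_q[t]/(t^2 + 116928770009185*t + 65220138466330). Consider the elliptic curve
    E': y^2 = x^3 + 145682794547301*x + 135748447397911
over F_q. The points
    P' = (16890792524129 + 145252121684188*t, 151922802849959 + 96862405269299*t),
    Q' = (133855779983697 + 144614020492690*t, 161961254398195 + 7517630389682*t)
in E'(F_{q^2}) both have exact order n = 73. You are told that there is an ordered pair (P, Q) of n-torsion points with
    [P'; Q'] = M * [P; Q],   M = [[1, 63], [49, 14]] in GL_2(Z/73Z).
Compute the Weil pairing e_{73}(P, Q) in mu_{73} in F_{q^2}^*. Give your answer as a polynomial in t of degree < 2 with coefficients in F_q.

e_{73}(aP+bQ,cP+dQ) = e_{73}(P,Q)^(ad-bc); with (a,b,c,d)=(1,63,49,14) this gives the det-73 law.
det M = 1*14 - 63*49 = -3073 = 66 (mod 73); 66^{-1} = 52 (mod 73).
7-bit Miller (1001001) on E'/F_{166123908232231} with a'=145682794547301, b'=135748447397911: accumulate tangent/chord ratios at Q'+S and P'+S'.
e_{73}(P',Q') = 97097782997971 + 47336075071487*t.
Raise to 52: e(P,Q) = 5441676009954 + 1807472249783*t in mu_{73}.

5441676009954 + 1807472249783*t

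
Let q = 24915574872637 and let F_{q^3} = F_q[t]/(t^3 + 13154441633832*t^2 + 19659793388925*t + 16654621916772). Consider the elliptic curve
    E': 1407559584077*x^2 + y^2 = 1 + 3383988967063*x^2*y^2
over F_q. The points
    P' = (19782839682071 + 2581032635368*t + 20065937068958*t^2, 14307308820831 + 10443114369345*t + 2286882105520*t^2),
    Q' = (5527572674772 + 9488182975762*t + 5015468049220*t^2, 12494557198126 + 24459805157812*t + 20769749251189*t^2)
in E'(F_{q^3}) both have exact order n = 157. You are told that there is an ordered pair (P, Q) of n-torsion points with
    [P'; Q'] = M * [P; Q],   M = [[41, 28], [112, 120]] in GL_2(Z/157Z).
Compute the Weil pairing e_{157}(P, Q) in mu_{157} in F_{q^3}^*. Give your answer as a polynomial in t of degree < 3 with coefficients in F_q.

20440590507851 + 22162343226110*t + 8972325007476*t^2

e_{157}(aP+bQ,cP+dQ) = e_{157}(P,Q)^(ad-bc); with (a,b,c,d)=(41,28,112,120) this gives the det-157 law.
det(M) mod 157 = 57; its inverse in (Z/157)^* is 146 (check: 57*146 mod 157 = 1).
Edwards a_E,d_E -> Montgomery A=7984658866917,B=24645970685032 -> Weierstrass 7659701759682,12996536055622 via alpha=798591425190,beta=11963680090572.
Miller loop for e_{157} over F_{24915574872637^3}: bits of 157 = 10011101; 7 double steps + 4 add steps, l/v at each.
The quotient is 16445975759905 + 18500171220032*t + 3296920899095*t^2.
Thus e_{157}(P,Q) = 20440590507851 + 22162343226110*t + 8972325007476*t^2.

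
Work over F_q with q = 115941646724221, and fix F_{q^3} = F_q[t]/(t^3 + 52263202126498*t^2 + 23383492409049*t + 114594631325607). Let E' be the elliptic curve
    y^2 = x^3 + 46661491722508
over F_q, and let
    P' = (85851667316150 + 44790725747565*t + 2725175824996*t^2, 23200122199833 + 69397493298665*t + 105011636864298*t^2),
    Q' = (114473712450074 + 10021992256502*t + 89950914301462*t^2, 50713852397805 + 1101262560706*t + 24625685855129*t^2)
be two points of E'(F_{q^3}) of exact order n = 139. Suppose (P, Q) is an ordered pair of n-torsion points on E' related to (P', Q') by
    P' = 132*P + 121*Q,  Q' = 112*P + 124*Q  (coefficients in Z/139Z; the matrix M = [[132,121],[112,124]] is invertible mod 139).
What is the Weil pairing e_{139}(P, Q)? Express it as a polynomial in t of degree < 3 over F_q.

Since e_{139}(P,P)=e_{139}(Q,Q)=1 and e_{139}(Q,P)=e_{139}(P,Q)^{-1}, expanding e_{139}(132*P + 121*Q,112*P + 124*Q) leaves e(P,Q)^det(M).
Inverting 36 mod 139: 112. Thus e_{139}(P,Q) = e(P',Q')^{112}.
n = 139 = (10001011)_2 (8 bits, wt 4); accumulate f_{139,P'}(Q'+S)/f_{139,P'}(S) along the 7-step ladder.
Miller gives e_{139}(P',Q') = 15789902980547 + 99393225431200*t + 5085992970957*t^2 in F_{115941646724221^3}.
Raise to 112: e(P,Q) = 97212707494763 + 55598347367542*t + 3719583638464*t^2 in mu_{139}.

97212707494763 + 55598347367542*t + 3719583638464*t^2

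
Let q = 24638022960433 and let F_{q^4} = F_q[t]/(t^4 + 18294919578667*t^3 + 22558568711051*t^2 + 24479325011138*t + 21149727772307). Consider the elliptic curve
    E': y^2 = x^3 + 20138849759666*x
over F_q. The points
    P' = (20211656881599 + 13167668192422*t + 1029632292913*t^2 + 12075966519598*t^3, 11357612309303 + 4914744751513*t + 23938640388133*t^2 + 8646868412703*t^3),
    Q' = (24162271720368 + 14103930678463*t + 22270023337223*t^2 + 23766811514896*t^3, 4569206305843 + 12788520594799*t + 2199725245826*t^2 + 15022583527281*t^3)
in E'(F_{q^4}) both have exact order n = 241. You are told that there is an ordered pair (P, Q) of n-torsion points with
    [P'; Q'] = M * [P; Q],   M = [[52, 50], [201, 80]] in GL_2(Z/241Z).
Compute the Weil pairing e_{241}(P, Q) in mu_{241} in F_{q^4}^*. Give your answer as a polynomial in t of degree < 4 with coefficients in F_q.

Under M = [[52,50],[201,80]] in GL_2(Z/241), e_{241}(P',Q') = e_{241}(P,Q)^(52*80-50*201 mod 241).
det M = 52*80 - 50*201 = -5890 = 135 (mod 241); 135^{-1} = 25 (mod 241).
Miller loop for e_{241} over F_{24638022960433^4}: bits of 241 = 11110001; 7 double steps + 4 add steps, l/v at each.
The quotient is 2266453439820 + 12680781455638*t + 6257238432546*t^2 + 24251859896830*t^3.
(2266453439820 + 12680781455638*t + 6257238432546*t^2 + 24251859896830*t^3)^{25} mod (24638022960433,f) = 23132678852857 + 11362736228844*t + 9572913290808*t^2 + 12476324835059*t^3.

23132678852857 + 11362736228844*t + 9572913290808*t^2 + 12476324835059*t^3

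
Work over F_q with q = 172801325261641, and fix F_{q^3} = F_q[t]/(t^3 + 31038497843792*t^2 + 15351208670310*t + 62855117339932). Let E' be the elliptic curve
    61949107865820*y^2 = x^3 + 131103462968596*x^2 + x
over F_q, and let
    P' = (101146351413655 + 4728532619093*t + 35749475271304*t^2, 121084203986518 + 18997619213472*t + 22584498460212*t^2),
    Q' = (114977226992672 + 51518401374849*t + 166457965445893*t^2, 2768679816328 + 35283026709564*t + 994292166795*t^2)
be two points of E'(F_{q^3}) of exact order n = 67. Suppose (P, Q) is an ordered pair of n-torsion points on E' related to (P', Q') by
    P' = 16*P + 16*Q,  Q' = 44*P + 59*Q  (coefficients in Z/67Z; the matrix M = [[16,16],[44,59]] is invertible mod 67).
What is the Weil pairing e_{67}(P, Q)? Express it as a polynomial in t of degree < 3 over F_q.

The 67-Weil pairing on E[67] over F_{172801325261641} is alternating-bilinear: e_{67}(P',Q') = e_{67}(P,Q)^det(M).
Inverting 39 mod 67: 55. Thus e_{67}(P,Q) = e(P',Q')^{55}.
Montgomery->Weierstrass: x_W = 62731591633282*x+28971159298258, y_W=62731591633282*y on F_{172801325261641}; lands on y^2=x^3+124934676991811*x+25411855883297.
Miller loop for e_{67} over F_{172801325261641^3}: bits of 67 = 1000011; 6 double steps + 2 add steps, l/v at each.
So e_{67}(P',Q') = 43674872411257 + 125527549955259*t + 67091065652088*t^2.
e_{67}(P,Q) = (43674872411257 + 125527549955259*t + 67091065652088*t^2)^{55} = 128427102581669 + 170497299828961*t + 129677984959980*t^2.

128427102581669 + 170497299828961*t + 129677984959980*t^2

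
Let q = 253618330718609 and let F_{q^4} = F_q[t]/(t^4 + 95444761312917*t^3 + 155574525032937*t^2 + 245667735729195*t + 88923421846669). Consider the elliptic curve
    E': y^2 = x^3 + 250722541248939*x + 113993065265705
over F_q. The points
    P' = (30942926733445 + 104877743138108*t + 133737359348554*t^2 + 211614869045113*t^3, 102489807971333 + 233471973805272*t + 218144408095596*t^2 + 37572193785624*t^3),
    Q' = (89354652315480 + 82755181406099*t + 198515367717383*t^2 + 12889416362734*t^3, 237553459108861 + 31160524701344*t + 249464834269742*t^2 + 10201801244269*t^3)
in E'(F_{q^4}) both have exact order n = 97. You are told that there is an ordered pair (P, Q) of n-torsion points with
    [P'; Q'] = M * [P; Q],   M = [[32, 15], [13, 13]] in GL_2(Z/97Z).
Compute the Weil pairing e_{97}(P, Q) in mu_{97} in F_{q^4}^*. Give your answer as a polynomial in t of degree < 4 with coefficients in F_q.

e_{97}(aP+bQ,cP+dQ) = e_{97}(P,Q)^(ad-bc); with (a,b,c,d)=(32,15,13,13) this gives the det-97 law.
Hence e(P,Q) = e(P',Q')^{18} where 18 = 27^{-1} mod 97.
Build f_{97,P'} and f_{97,Q'} via the 7-bit ladder of 97=1100001_2; evaluate at shifted divisors; quotient in F_{253618330718609^4}.
f_P(D_Q)/f_Q(D_P) = 78789615360276 + 237516497143299*t + 158792434897466*t^2 + 169903381892936*t^3.
Raise to 18: e(P,Q) = 199698261034490 + 106684486661469*t + 99542758868135*t^2 + 122322122218183*t^3 in mu_{97}.

199698261034490 + 106684486661469*t + 99542758868135*t^2 + 122322122218183*t^3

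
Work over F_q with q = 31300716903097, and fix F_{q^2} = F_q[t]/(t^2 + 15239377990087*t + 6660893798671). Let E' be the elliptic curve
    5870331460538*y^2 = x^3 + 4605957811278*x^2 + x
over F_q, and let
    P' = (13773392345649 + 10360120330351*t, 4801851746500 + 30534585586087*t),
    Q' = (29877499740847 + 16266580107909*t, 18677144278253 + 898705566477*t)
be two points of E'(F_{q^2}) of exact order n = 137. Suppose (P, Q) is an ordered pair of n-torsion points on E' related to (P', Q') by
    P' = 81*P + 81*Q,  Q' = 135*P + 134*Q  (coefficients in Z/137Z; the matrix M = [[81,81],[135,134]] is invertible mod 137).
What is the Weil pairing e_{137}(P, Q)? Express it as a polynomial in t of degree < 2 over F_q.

3646760842418 + 26405159444041*t

e_{137} is bilinear + alternating on E[137], so e_{137}(81*P + 81*Q, 135*P + 134*Q) = e_{137}(P,Q)^(81*134-81*135).
81*134 - 81*135 = -81; reduced mod 137: det = 56, inverse 115.
Set x_W=9436326919609*u+24064321268590, y_W=9436326919609*v; then E': y_W^2=x_W^3+3053329728228*x_W.
Run Miller on y^2=x^3+3053329728228*x over F_{31300716903097}: ladder 10001001 (8 bits); e = f_P(D_Q)/f_Q(D_P).
So e_{137}(P',Q') = 23131989203422 + 19372063761898*t.
(23131989203422 + 19372063761898*t)^{115} mod (31300716903097,f) = 3646760842418 + 26405159444041*t.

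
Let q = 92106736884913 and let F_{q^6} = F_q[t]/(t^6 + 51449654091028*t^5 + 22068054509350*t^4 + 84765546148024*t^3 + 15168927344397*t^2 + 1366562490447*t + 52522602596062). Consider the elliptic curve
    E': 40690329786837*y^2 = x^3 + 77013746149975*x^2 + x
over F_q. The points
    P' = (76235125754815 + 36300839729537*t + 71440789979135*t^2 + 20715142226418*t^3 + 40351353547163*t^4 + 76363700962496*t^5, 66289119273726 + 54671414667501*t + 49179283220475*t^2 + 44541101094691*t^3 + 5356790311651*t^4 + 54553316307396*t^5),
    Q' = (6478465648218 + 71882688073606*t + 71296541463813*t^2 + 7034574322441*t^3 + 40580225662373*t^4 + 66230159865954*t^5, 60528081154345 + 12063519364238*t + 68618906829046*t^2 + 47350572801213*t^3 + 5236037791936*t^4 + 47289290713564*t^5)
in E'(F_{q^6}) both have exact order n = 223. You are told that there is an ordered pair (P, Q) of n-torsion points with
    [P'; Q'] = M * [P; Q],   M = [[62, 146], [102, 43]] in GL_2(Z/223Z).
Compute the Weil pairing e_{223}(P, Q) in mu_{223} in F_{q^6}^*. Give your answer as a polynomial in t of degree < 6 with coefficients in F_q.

32475644400557 + 75009196277435*t + 4220553133482*t^2 + 66192175915849*t^3 + 68821267900799*t^4 + 91902235448918*t^5

The 223-Weil pairing on E[223] over F_{92106736884913} is alternating-bilinear: e_{223}(P',Q') = e_{223}(P,Q)^det(M).
det(M) mod 223 = 39; its inverse in (Z/223)^* is 183 (check: 39*183 mod 223 = 1).
Montgomery->Weierstrass: x_W = 15056789715922*x+57754808443223, y_W=15056789715922*y on F_{92106736884913}; lands on y^2=x^3+85724412983052*x+27196071518509.
Double-and-add over 11011111: 8-1 doublings, 7-1 additions; each step l_{T,T}/v_{2T} or l_{T,P'}/v at Q'+S for random S.
Miller gives e_{223}(P',Q') = 31392761290910 + 5556721372695*t + 63774899618155*t^2 + 20889062553688*t^3 + 77551838344588*t^4 + 68973210184623*t^5 in F_{92106736884913^6}.
Hence e(P,Q) = 32475644400557 + 75009196277435*t + 4220553133482*t^2 + 66192175915849*t^3 + 68821267900799*t^4 + 91902235448918*t^5 in F_{92106736884913^6}^*.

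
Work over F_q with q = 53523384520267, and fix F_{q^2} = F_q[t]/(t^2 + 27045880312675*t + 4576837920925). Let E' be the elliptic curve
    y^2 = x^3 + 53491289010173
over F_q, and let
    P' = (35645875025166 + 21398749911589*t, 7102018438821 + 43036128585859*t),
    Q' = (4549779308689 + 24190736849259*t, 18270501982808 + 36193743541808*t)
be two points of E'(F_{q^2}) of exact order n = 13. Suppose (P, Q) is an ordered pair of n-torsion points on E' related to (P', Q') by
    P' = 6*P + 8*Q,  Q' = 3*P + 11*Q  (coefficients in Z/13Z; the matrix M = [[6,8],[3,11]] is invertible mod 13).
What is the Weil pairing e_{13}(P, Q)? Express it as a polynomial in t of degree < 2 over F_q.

21956771565065 + 35523647184373*t

e_{13}(aP+bQ,cP+dQ) = e_{13}(P,Q)^(ad-bc); with (a,b,c,d)=(6,8,3,11) this gives the det-13 law.
det(M) mod 13 = 3; its inverse in (Z/13)^* is 9 (check: 3*9 mod 13 = 1).
Miller loop for e_{13} over F_{53523384520267^2}: bits of 13 = 1101; 3 double steps + 2 add steps, l/v at each.
Miller gives e_{13}(P',Q') = 29904466080858 + 14679241648016*t in F_{53523384520267^2}.
Hence e(P,Q) = 21956771565065 + 35523647184373*t in F_{53523384520267^2}^*.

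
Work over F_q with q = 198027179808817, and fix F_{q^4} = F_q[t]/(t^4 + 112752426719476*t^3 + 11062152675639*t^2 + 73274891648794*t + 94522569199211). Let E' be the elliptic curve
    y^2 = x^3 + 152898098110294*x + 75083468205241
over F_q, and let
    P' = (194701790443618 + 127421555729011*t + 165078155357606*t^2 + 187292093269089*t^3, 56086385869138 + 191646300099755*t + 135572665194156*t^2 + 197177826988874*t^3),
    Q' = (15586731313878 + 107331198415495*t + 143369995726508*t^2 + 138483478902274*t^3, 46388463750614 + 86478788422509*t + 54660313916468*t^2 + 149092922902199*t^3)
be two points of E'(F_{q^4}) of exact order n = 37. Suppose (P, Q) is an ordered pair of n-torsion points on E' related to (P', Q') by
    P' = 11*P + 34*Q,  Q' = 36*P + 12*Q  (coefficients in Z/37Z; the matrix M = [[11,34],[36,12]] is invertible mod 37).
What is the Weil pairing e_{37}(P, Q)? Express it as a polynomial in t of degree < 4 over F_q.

197755994722309 + 107920110650768*t + 165116343502320*t^2 + 95941661019299*t^3

The 37-Weil pairing on E[37] over F_{198027179808817} is alternating-bilinear: e_{37}(P',Q') = e_{37}(P,Q)^det(M).
det M = 11*12 - 34*36 = -1092 = 18 (mod 37); 18^{-1} = 35 (mod 37).
Build f_{37,P'} and f_{37,Q'} via the 6-bit ladder of 37=100101_2; evaluate at shifted divisors; quotient in F_{198027179808817^4}.
So e_{37}(P',Q') = 102788878456924 + 122866555763567*t + 76482777369573*t^2 + 70086380132863*t^3.
Hence e(P,Q) = 197755994722309 + 107920110650768*t + 165116343502320*t^2 + 95941661019299*t^3 in F_{198027179808817^4}^*.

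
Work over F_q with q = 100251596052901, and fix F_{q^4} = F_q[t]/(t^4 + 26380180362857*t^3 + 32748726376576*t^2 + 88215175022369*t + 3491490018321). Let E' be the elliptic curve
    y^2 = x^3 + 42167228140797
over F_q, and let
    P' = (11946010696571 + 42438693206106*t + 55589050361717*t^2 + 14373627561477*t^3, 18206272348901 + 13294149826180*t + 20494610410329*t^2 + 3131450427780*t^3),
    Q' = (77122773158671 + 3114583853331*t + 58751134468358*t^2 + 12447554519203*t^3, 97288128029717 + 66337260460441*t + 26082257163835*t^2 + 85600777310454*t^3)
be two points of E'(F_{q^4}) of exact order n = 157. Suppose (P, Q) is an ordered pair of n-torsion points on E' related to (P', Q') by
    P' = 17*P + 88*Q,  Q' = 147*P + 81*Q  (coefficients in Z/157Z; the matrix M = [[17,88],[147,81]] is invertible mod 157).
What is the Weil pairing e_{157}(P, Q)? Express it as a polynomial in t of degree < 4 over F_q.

59071240432061 + 98983059731184*t + 4333879830322*t^2 + 66041691985737*t^3

Under M = [[17,88],[147,81]] in GL_2(Z/157), e_{157}(P',Q') = e_{157}(P,Q)^(17*81-88*147 mod 157).
Inverting 59 mod 157: 8. Thus e_{157}(P,Q) = e(P',Q')^{8}.
Build f_{157,P'} and f_{157,Q'} via the 8-bit ladder of 157=10011101_2; evaluate at shifted divisors; quotient in F_{100251596052901^4}.
Miller gives e_{157}(P',Q') = 4193409467358 + 13347216702116*t + 14659641142891*t^2 + 75699182154580*t^3 in F_{100251596052901^4}.
Hence e(P,Q) = 59071240432061 + 98983059731184*t + 4333879830322*t^2 + 66041691985737*t^3 in F_{100251596052901^4}^*.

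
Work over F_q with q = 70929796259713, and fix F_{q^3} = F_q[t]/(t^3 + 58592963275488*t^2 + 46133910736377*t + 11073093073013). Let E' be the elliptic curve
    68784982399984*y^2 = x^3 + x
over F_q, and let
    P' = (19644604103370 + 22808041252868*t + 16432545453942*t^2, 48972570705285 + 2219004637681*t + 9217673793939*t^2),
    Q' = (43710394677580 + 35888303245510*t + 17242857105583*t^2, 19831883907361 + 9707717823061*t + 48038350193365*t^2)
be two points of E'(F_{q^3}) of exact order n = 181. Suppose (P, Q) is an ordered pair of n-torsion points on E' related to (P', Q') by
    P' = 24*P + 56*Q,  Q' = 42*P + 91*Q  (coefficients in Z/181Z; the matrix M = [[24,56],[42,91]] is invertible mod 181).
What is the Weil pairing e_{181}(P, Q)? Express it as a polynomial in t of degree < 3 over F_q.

The 181-Weil pairing on E[181] over F_{70929796259713} is alternating-bilinear: e_{181}(P',Q') = e_{181}(P,Q)^det(M).
det M = 24*91 - 56*42 = -168 = 13 (mod 181); 13^{-1} = 14 (mod 181).
Undo Montgomery via alpha=0, beta=6740264562429: (a',b')=(23231309115343,0) over F_{70929796259713}.
8-bit Miller (10110101) on E'/F_{70929796259713} with a'=23231309115343, b'=0: accumulate tangent/chord ratios at Q'+S and P'+S'.
The quotient is 51495725853881 + 68378610842812*t + 23544746631643*t^2.
Hence e(P,Q) = 36600620213275 + 63150324053790*t + 67802603151704*t^2 in F_{70929796259713^3}^*.

36600620213275 + 63150324053790*t + 67802603151704*t^2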